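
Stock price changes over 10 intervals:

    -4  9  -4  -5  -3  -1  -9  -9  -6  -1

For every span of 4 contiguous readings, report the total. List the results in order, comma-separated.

-4, -3, -13, -18, -22, -25, -25

(-4, 9, -4, -5) → sum -4
(9, -4, -5, -3) → sum -3
(-4, -5, -3, -1) → sum -13
(-5, -3, -1, -9) → sum -18
(-3, -1, -9, -9) → sum -22
(-1, -9, -9, -6) → sum -25
(-9, -9, -6, -1) → sum -25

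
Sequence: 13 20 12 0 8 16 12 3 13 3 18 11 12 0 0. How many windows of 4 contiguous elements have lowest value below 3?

(13, 20, 12, 0) → min 0  < 3 ✓
(20, 12, 0, 8) → min 0  < 3 ✓
(12, 0, 8, 16) → min 0  < 3 ✓
(0, 8, 16, 12) → min 0  < 3 ✓
(8, 16, 12, 3) → min 3
(16, 12, 3, 13) → min 3
(12, 3, 13, 3) → min 3
(3, 13, 3, 18) → min 3
(13, 3, 18, 11) → min 3
(3, 18, 11, 12) → min 3
(18, 11, 12, 0) → min 0  < 3 ✓
(11, 12, 0, 0) → min 0  < 3 ✓
6 windows satisfy the condition.

6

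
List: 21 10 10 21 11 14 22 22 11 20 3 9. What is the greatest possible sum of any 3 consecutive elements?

58

Each size-3 window and its sum:
(21, 10, 10) → sum 41
(10, 10, 21) → sum 41
(10, 21, 11) → sum 42
(21, 11, 14) → sum 46
(11, 14, 22) → sum 47
(14, 22, 22) → sum 58
(22, 22, 11) → sum 55
(22, 11, 20) → sum 53
(11, 20, 3) → sum 34
(20, 3, 9) → sum 32
Greatest of these is 58.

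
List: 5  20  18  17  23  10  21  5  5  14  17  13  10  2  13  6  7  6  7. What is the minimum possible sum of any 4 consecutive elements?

26

Each size-4 window and its sum:
(5, 20, 18, 17) → sum 60
(20, 18, 17, 23) → sum 78
(18, 17, 23, 10) → sum 68
(17, 23, 10, 21) → sum 71
(23, 10, 21, 5) → sum 59
(10, 21, 5, 5) → sum 41
(21, 5, 5, 14) → sum 45
(5, 5, 14, 17) → sum 41
(5, 14, 17, 13) → sum 49
(14, 17, 13, 10) → sum 54
(17, 13, 10, 2) → sum 42
(13, 10, 2, 13) → sum 38
(10, 2, 13, 6) → sum 31
(2, 13, 6, 7) → sum 28
(13, 6, 7, 6) → sum 32
(6, 7, 6, 7) → sum 26
Minimum of these is 26.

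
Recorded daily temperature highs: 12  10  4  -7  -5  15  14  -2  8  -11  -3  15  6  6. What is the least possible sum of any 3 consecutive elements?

Each size-3 window and its sum:
[12, 10, 4] → sum 26
[10, 4, -7] → sum 7
[4, -7, -5] → sum -8
[-7, -5, 15] → sum 3
[-5, 15, 14] → sum 24
[15, 14, -2] → sum 27
[14, -2, 8] → sum 20
[-2, 8, -11] → sum -5
[8, -11, -3] → sum -6
[-11, -3, 15] → sum 1
[-3, 15, 6] → sum 18
[15, 6, 6] → sum 27
Least of these is -8.

-8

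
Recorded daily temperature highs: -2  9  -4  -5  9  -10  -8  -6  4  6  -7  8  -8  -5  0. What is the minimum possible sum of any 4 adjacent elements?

-2 9 -4 -5 → sum -2
9 -4 -5 9 → sum 9
-4 -5 9 -10 → sum -10
-5 9 -10 -8 → sum -14
9 -10 -8 -6 → sum -15
-10 -8 -6 4 → sum -20
-8 -6 4 6 → sum -4
-6 4 6 -7 → sum -3
4 6 -7 8 → sum 11
6 -7 8 -8 → sum -1
-7 8 -8 -5 → sum -12
8 -8 -5 0 → sum -5
Minimum of these is -20.

-20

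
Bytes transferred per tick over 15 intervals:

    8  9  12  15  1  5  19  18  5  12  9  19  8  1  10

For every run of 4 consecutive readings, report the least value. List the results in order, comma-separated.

8 9 12 15 → min 8
9 12 15 1 → min 1
12 15 1 5 → min 1
15 1 5 19 → min 1
1 5 19 18 → min 1
5 19 18 5 → min 5
19 18 5 12 → min 5
18 5 12 9 → min 5
5 12 9 19 → min 5
12 9 19 8 → min 8
9 19 8 1 → min 1
19 8 1 10 → min 1

8, 1, 1, 1, 1, 5, 5, 5, 5, 8, 1, 1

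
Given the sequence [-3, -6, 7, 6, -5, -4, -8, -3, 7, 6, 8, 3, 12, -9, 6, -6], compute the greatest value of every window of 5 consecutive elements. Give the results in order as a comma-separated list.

7, 7, 7, 6, 7, 7, 8, 8, 12, 12, 12, 12

(-3, -6, 7, 6, -5) → max 7
(-6, 7, 6, -5, -4) → max 7
(7, 6, -5, -4, -8) → max 7
(6, -5, -4, -8, -3) → max 6
(-5, -4, -8, -3, 7) → max 7
(-4, -8, -3, 7, 6) → max 7
(-8, -3, 7, 6, 8) → max 8
(-3, 7, 6, 8, 3) → max 8
(7, 6, 8, 3, 12) → max 12
(6, 8, 3, 12, -9) → max 12
(8, 3, 12, -9, 6) → max 12
(3, 12, -9, 6, -6) → max 12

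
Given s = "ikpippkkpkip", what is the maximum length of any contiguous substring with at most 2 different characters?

add i: window [i] (1 distinct), len 1
add k: window [i, k] (2 distinct), len 2
add p: window [k, p] (2 distinct), len 2
add i: window [p, i] (2 distinct), len 2
add p: window [p, i, p] (2 distinct), len 3
add p: window [p, i, p, p] (2 distinct), len 4
add k: window [p, p, k] (2 distinct), len 3
add k: window [p, p, k, k] (2 distinct), len 4
add p: window [p, p, k, k, p] (2 distinct), len 5
add k: window [p, p, k, k, p, k] (2 distinct), len 6
add i: window [k, i] (2 distinct), len 2
add p: window [i, p] (2 distinct), len 2
Longest length with ≤2 distinct: 6.

6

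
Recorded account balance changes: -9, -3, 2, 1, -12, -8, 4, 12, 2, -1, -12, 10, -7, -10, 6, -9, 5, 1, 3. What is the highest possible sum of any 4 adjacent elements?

Each size-4 window and its sum:
(-9, -3, 2, 1) → sum -9
(-3, 2, 1, -12) → sum -12
(2, 1, -12, -8) → sum -17
(1, -12, -8, 4) → sum -15
(-12, -8, 4, 12) → sum -4
(-8, 4, 12, 2) → sum 10
(4, 12, 2, -1) → sum 17
(12, 2, -1, -12) → sum 1
(2, -1, -12, 10) → sum -1
(-1, -12, 10, -7) → sum -10
(-12, 10, -7, -10) → sum -19
(10, -7, -10, 6) → sum -1
(-7, -10, 6, -9) → sum -20
(-10, 6, -9, 5) → sum -8
(6, -9, 5, 1) → sum 3
(-9, 5, 1, 3) → sum 0
Highest of these is 17.

17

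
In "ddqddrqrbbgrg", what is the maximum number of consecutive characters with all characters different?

[d] len 1
[d] len 1
[d, q] len 2
[q, d] len 2
[d] len 1
[d, r] len 2
[d, r, q] len 3
[q, r] len 2
[q, r, b] len 3
[b] len 1
[b, g] len 2
[b, g, r] len 3
[r, g] len 2
Longest all-distinct length: 3.

3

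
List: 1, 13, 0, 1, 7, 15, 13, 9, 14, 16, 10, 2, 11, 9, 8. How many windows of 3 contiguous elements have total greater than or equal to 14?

12

1 13 0 → sum 14  ≥ 14 ✓
13 0 1 → sum 14  ≥ 14 ✓
0 1 7 → sum 8
1 7 15 → sum 23  ≥ 14 ✓
7 15 13 → sum 35  ≥ 14 ✓
15 13 9 → sum 37  ≥ 14 ✓
13 9 14 → sum 36  ≥ 14 ✓
9 14 16 → sum 39  ≥ 14 ✓
14 16 10 → sum 40  ≥ 14 ✓
16 10 2 → sum 28  ≥ 14 ✓
10 2 11 → sum 23  ≥ 14 ✓
2 11 9 → sum 22  ≥ 14 ✓
11 9 8 → sum 28  ≥ 14 ✓
12 windows satisfy the condition.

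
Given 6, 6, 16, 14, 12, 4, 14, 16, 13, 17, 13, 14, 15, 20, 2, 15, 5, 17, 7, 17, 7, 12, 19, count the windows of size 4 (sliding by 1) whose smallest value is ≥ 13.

6 6 16 14 → min 6
6 16 14 12 → min 6
16 14 12 4 → min 4
14 12 4 14 → min 4
12 4 14 16 → min 4
4 14 16 13 → min 4
14 16 13 17 → min 13  ≥ 13 ✓
16 13 17 13 → min 13  ≥ 13 ✓
13 17 13 14 → min 13  ≥ 13 ✓
17 13 14 15 → min 13  ≥ 13 ✓
13 14 15 20 → min 13  ≥ 13 ✓
14 15 20 2 → min 2
15 20 2 15 → min 2
20 2 15 5 → min 2
2 15 5 17 → min 2
15 5 17 7 → min 5
5 17 7 17 → min 5
17 7 17 7 → min 7
7 17 7 12 → min 7
17 7 12 19 → min 7
5 windows satisfy the condition.

5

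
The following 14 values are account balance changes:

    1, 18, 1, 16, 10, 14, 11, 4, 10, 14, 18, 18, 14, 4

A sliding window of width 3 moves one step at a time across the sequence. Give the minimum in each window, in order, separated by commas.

(1, 18, 1) → min 1
(18, 1, 16) → min 1
(1, 16, 10) → min 1
(16, 10, 14) → min 10
(10, 14, 11) → min 10
(14, 11, 4) → min 4
(11, 4, 10) → min 4
(4, 10, 14) → min 4
(10, 14, 18) → min 10
(14, 18, 18) → min 14
(18, 18, 14) → min 14
(18, 14, 4) → min 4

1, 1, 1, 10, 10, 4, 4, 4, 10, 14, 14, 4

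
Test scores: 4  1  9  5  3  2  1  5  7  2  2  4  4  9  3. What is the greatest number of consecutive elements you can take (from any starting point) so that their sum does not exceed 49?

13

Extend to the right; shrink from the left whenever the sum exceeds 49:
add 4: [4] sum 4, len 1
add 1: [4, 1] sum 5, len 2
add 9: [4, 1, 9] sum 14, len 3
add 5: [4, 1, 9, 5] sum 19, len 4
add 3: [4, 1, 9, 5, 3] sum 22, len 5
add 2: [4, 1, 9, 5, 3, 2] sum 24, len 6
add 1: [4, 1, 9, 5, 3, 2, 1] sum 25, len 7
add 5: [4, 1, 9, 5, 3, 2, 1, 5] sum 30, len 8
add 7: [4, 1, 9, 5, 3, 2, 1, 5, 7] sum 37, len 9
add 2: [4, 1, 9, 5, 3, 2, 1, 5, 7, 2] sum 39, len 10
add 2: [4, 1, 9, 5, 3, 2, 1, 5, 7, 2, 2] sum 41, len 11
add 4: [4, 1, 9, 5, 3, 2, 1, 5, 7, 2, 2, 4] sum 45, len 12
add 4: [4, 1, 9, 5, 3, 2, 1, 5, 7, 2, 2, 4, 4] sum 49, len 13
add 9: [5, 3, 2, 1, 5, 7, 2, 2, 4, 4, 9] sum 44, len 11
add 3: [5, 3, 2, 1, 5, 7, 2, 2, 4, 4, 9, 3] sum 47, len 12
Longest length seen: 13.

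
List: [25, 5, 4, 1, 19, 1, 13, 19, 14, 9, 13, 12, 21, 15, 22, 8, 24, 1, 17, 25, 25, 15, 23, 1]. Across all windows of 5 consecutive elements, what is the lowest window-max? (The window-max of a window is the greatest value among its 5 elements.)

19

25 5 4 1 19 → max 25
5 4 1 19 1 → max 19
4 1 19 1 13 → max 19
1 19 1 13 19 → max 19
19 1 13 19 14 → max 19
1 13 19 14 9 → max 19
13 19 14 9 13 → max 19
19 14 9 13 12 → max 19
14 9 13 12 21 → max 21
9 13 12 21 15 → max 21
13 12 21 15 22 → max 22
12 21 15 22 8 → max 22
21 15 22 8 24 → max 24
15 22 8 24 1 → max 24
22 8 24 1 17 → max 24
8 24 1 17 25 → max 25
24 1 17 25 25 → max 25
1 17 25 25 15 → max 25
17 25 25 15 23 → max 25
25 25 15 23 1 → max 25
Lowest of these is 19.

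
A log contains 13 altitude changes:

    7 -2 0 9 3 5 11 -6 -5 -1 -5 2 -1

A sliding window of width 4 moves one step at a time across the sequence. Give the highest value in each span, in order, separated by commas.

9, 9, 9, 11, 11, 11, 11, -1, 2, 2

Sliding a size-4 window across the 13 values:
[7, -2, 0, 9] → max 9
[-2, 0, 9, 3] → max 9
[0, 9, 3, 5] → max 9
[9, 3, 5, 11] → max 11
[3, 5, 11, -6] → max 11
[5, 11, -6, -5] → max 11
[11, -6, -5, -1] → max 11
[-6, -5, -1, -5] → max -1
[-5, -1, -5, 2] → max 2
[-1, -5, 2, -1] → max 2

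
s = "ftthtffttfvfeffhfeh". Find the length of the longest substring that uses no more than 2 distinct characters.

6

Extend right; when distinct count exceeds 2, shrink from the left:
add f: window [f] (1 distinct), len 1
add t: window [f, t] (2 distinct), len 2
add t: window [f, t, t] (2 distinct), len 3
add h: window [t, t, h] (2 distinct), len 3
add t: window [t, t, h, t] (2 distinct), len 4
add f: window [t, f] (2 distinct), len 2
add f: window [t, f, f] (2 distinct), len 3
add t: window [t, f, f, t] (2 distinct), len 4
add t: window [t, f, f, t, t] (2 distinct), len 5
add f: window [t, f, f, t, t, f] (2 distinct), len 6
add v: window [f, v] (2 distinct), len 2
add f: window [f, v, f] (2 distinct), len 3
add e: window [f, e] (2 distinct), len 2
add f: window [f, e, f] (2 distinct), len 3
add f: window [f, e, f, f] (2 distinct), len 4
add h: window [f, f, h] (2 distinct), len 3
add f: window [f, f, h, f] (2 distinct), len 4
add e: window [f, e] (2 distinct), len 2
add h: window [e, h] (2 distinct), len 2
Longest length with ≤2 distinct: 6.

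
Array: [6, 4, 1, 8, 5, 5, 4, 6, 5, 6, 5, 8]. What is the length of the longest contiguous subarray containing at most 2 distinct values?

Extend right; when distinct count exceeds 2, shrink from the left:
add 6: window [6] (1 distinct), len 1
add 4: window [6, 4] (2 distinct), len 2
add 1: window [4, 1] (2 distinct), len 2
add 8: window [1, 8] (2 distinct), len 2
add 5: window [8, 5] (2 distinct), len 2
add 5: window [8, 5, 5] (2 distinct), len 3
add 4: window [5, 5, 4] (2 distinct), len 3
add 6: window [4, 6] (2 distinct), len 2
add 5: window [6, 5] (2 distinct), len 2
add 6: window [6, 5, 6] (2 distinct), len 3
add 5: window [6, 5, 6, 5] (2 distinct), len 4
add 8: window [5, 8] (2 distinct), len 2
Longest length with ≤2 distinct: 4.

4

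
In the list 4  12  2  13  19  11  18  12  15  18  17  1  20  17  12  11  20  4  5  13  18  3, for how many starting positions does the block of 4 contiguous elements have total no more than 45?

6

(4, 12, 2, 13) → sum 31  ≤ 45 ✓
(12, 2, 13, 19) → sum 46
(2, 13, 19, 11) → sum 45  ≤ 45 ✓
(13, 19, 11, 18) → sum 61
(19, 11, 18, 12) → sum 60
(11, 18, 12, 15) → sum 56
(18, 12, 15, 18) → sum 63
(12, 15, 18, 17) → sum 62
(15, 18, 17, 1) → sum 51
(18, 17, 1, 20) → sum 56
(17, 1, 20, 17) → sum 55
(1, 20, 17, 12) → sum 50
(20, 17, 12, 11) → sum 60
(17, 12, 11, 20) → sum 60
(12, 11, 20, 4) → sum 47
(11, 20, 4, 5) → sum 40  ≤ 45 ✓
(20, 4, 5, 13) → sum 42  ≤ 45 ✓
(4, 5, 13, 18) → sum 40  ≤ 45 ✓
(5, 13, 18, 3) → sum 39  ≤ 45 ✓
6 windows satisfy the condition.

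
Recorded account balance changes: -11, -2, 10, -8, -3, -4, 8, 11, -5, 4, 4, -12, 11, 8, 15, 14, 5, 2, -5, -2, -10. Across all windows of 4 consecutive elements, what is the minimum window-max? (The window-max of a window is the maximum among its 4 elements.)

Window maxs for each of the 18 positions:
[-11, -2, 10, -8] → max 10
[-2, 10, -8, -3] → max 10
[10, -8, -3, -4] → max 10
[-8, -3, -4, 8] → max 8
[-3, -4, 8, 11] → max 11
[-4, 8, 11, -5] → max 11
[8, 11, -5, 4] → max 11
[11, -5, 4, 4] → max 11
[-5, 4, 4, -12] → max 4
[4, 4, -12, 11] → max 11
[4, -12, 11, 8] → max 11
[-12, 11, 8, 15] → max 15
[11, 8, 15, 14] → max 15
[8, 15, 14, 5] → max 15
[15, 14, 5, 2] → max 15
[14, 5, 2, -5] → max 14
[5, 2, -5, -2] → max 5
[2, -5, -2, -10] → max 2
Minimum of these is 2.

2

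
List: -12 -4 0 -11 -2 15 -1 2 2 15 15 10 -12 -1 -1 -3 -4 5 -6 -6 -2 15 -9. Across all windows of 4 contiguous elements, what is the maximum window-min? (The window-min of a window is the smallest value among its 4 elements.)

2

Each size-4 window and its min:
(-12, -4, 0, -11) → min -12
(-4, 0, -11, -2) → min -11
(0, -11, -2, 15) → min -11
(-11, -2, 15, -1) → min -11
(-2, 15, -1, 2) → min -2
(15, -1, 2, 2) → min -1
(-1, 2, 2, 15) → min -1
(2, 2, 15, 15) → min 2
(2, 15, 15, 10) → min 2
(15, 15, 10, -12) → min -12
(15, 10, -12, -1) → min -12
(10, -12, -1, -1) → min -12
(-12, -1, -1, -3) → min -12
(-1, -1, -3, -4) → min -4
(-1, -3, -4, 5) → min -4
(-3, -4, 5, -6) → min -6
(-4, 5, -6, -6) → min -6
(5, -6, -6, -2) → min -6
(-6, -6, -2, 15) → min -6
(-6, -2, 15, -9) → min -9
Maximum of these is 2.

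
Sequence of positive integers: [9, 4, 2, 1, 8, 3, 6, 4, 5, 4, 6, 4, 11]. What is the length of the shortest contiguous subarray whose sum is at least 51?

add 9: running sum 9 < 51
add 4: running sum 13 < 51
add 2: running sum 15 < 51
add 1: running sum 16 < 51
add 8: running sum 24 < 51
add 3: running sum 27 < 51
add 6: running sum 33 < 51
add 4: running sum 37 < 51
add 5: running sum 42 < 51
add 4: running sum 46 < 51
end 10: [9, 4, 2, 1, 8, 3, 6, 4, 5, 4, 6] sum 52, len 11
end 11: [9, 4, 2, 1, 8, 3, 6, 4, 5, 4, 6, 4] sum 56, len 12
end 12: [8, 3, 6, 4, 5, 4, 6, 4, 11] sum 51, len 9
Shortest qualifying length: 9.

9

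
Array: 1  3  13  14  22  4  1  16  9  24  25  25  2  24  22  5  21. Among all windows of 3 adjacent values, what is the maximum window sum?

74

Each size-3 window and its sum:
(1, 3, 13) → sum 17
(3, 13, 14) → sum 30
(13, 14, 22) → sum 49
(14, 22, 4) → sum 40
(22, 4, 1) → sum 27
(4, 1, 16) → sum 21
(1, 16, 9) → sum 26
(16, 9, 24) → sum 49
(9, 24, 25) → sum 58
(24, 25, 25) → sum 74
(25, 25, 2) → sum 52
(25, 2, 24) → sum 51
(2, 24, 22) → sum 48
(24, 22, 5) → sum 51
(22, 5, 21) → sum 48
Maximum of these is 74.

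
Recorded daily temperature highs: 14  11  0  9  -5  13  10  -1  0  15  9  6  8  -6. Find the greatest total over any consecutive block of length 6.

46

(14, 11, 0, 9, -5, 13) → sum 42
(11, 0, 9, -5, 13, 10) → sum 38
(0, 9, -5, 13, 10, -1) → sum 26
(9, -5, 13, 10, -1, 0) → sum 26
(-5, 13, 10, -1, 0, 15) → sum 32
(13, 10, -1, 0, 15, 9) → sum 46
(10, -1, 0, 15, 9, 6) → sum 39
(-1, 0, 15, 9, 6, 8) → sum 37
(0, 15, 9, 6, 8, -6) → sum 32
Greatest of these is 46.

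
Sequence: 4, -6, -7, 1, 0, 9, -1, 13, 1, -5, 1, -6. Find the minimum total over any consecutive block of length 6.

(4, -6, -7, 1, 0, 9) → sum 1
(-6, -7, 1, 0, 9, -1) → sum -4
(-7, 1, 0, 9, -1, 13) → sum 15
(1, 0, 9, -1, 13, 1) → sum 23
(0, 9, -1, 13, 1, -5) → sum 17
(9, -1, 13, 1, -5, 1) → sum 18
(-1, 13, 1, -5, 1, -6) → sum 3
Minimum of these is -4.

-4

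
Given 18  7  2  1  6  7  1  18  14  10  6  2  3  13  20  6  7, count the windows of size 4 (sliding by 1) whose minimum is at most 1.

(18, 7, 2, 1) → min 1  ≤ 1 ✓
(7, 2, 1, 6) → min 1  ≤ 1 ✓
(2, 1, 6, 7) → min 1  ≤ 1 ✓
(1, 6, 7, 1) → min 1  ≤ 1 ✓
(6, 7, 1, 18) → min 1  ≤ 1 ✓
(7, 1, 18, 14) → min 1  ≤ 1 ✓
(1, 18, 14, 10) → min 1  ≤ 1 ✓
(18, 14, 10, 6) → min 6
(14, 10, 6, 2) → min 2
(10, 6, 2, 3) → min 2
(6, 2, 3, 13) → min 2
(2, 3, 13, 20) → min 2
(3, 13, 20, 6) → min 3
(13, 20, 6, 7) → min 6
7 windows satisfy the condition.

7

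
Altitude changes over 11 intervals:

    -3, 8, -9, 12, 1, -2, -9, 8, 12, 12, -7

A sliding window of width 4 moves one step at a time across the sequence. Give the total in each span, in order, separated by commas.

[-3, 8, -9, 12] → sum 8
[8, -9, 12, 1] → sum 12
[-9, 12, 1, -2] → sum 2
[12, 1, -2, -9] → sum 2
[1, -2, -9, 8] → sum -2
[-2, -9, 8, 12] → sum 9
[-9, 8, 12, 12] → sum 23
[8, 12, 12, -7] → sum 25

8, 12, 2, 2, -2, 9, 23, 25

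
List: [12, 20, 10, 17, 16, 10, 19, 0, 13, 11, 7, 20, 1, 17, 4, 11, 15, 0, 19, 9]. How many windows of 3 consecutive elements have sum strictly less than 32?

(12, 20, 10) → sum 42
(20, 10, 17) → sum 47
(10, 17, 16) → sum 43
(17, 16, 10) → sum 43
(16, 10, 19) → sum 45
(10, 19, 0) → sum 29  < 32 ✓
(19, 0, 13) → sum 32
(0, 13, 11) → sum 24  < 32 ✓
(13, 11, 7) → sum 31  < 32 ✓
(11, 7, 20) → sum 38
(7, 20, 1) → sum 28  < 32 ✓
(20, 1, 17) → sum 38
(1, 17, 4) → sum 22  < 32 ✓
(17, 4, 11) → sum 32
(4, 11, 15) → sum 30  < 32 ✓
(11, 15, 0) → sum 26  < 32 ✓
(15, 0, 19) → sum 34
(0, 19, 9) → sum 28  < 32 ✓
8 windows satisfy the condition.

8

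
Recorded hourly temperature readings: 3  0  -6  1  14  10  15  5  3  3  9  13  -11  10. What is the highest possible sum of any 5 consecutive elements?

47

[3, 0, -6, 1, 14] → sum 12
[0, -6, 1, 14, 10] → sum 19
[-6, 1, 14, 10, 15] → sum 34
[1, 14, 10, 15, 5] → sum 45
[14, 10, 15, 5, 3] → sum 47
[10, 15, 5, 3, 3] → sum 36
[15, 5, 3, 3, 9] → sum 35
[5, 3, 3, 9, 13] → sum 33
[3, 3, 9, 13, -11] → sum 17
[3, 9, 13, -11, 10] → sum 24
Highest of these is 47.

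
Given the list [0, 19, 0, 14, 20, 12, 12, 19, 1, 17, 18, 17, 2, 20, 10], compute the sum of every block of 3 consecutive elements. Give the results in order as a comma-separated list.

0 19 0 → sum 19
19 0 14 → sum 33
0 14 20 → sum 34
14 20 12 → sum 46
20 12 12 → sum 44
12 12 19 → sum 43
12 19 1 → sum 32
19 1 17 → sum 37
1 17 18 → sum 36
17 18 17 → sum 52
18 17 2 → sum 37
17 2 20 → sum 39
2 20 10 → sum 32

19, 33, 34, 46, 44, 43, 32, 37, 36, 52, 37, 39, 32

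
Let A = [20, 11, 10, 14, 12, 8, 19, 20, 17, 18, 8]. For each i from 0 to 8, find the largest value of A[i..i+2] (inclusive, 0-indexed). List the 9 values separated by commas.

Sliding a size-3 window across the 11 values:
(20, 11, 10) → max 20
(11, 10, 14) → max 14
(10, 14, 12) → max 14
(14, 12, 8) → max 14
(12, 8, 19) → max 19
(8, 19, 20) → max 20
(19, 20, 17) → max 20
(20, 17, 18) → max 20
(17, 18, 8) → max 18

20, 14, 14, 14, 19, 20, 20, 20, 18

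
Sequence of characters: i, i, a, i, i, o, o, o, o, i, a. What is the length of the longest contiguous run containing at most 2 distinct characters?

Extend right; when distinct count exceeds 2, shrink from the left:
[i] 1 distinct, len 1
[i, i] 1 distinct, len 2
[i, i, a] 2 distinct, len 3
[i, i, a, i] 2 distinct, len 4
[i, i, a, i, i] 2 distinct, len 5
[i, i, o] 2 distinct, len 3
[i, i, o, o] 2 distinct, len 4
[i, i, o, o, o] 2 distinct, len 5
[i, i, o, o, o, o] 2 distinct, len 6
[i, i, o, o, o, o, i] 2 distinct, len 7
[i, a] 2 distinct, len 2
Longest length with ≤2 distinct: 7.

7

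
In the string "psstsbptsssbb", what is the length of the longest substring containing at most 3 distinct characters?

6

Extend right; when distinct count exceeds 3, shrink from the left:
[p] 1 distinct, len 1
[p, s] 2 distinct, len 2
[p, s, s] 2 distinct, len 3
[p, s, s, t] 3 distinct, len 4
[p, s, s, t, s] 3 distinct, len 5
[s, s, t, s, b] 3 distinct, len 5
[s, b, p] 3 distinct, len 3
[b, p, t] 3 distinct, len 3
[p, t, s] 3 distinct, len 3
[p, t, s, s] 3 distinct, len 4
[p, t, s, s, s] 3 distinct, len 5
[t, s, s, s, b] 3 distinct, len 5
[t, s, s, s, b, b] 3 distinct, len 6
Longest length with ≤3 distinct: 6.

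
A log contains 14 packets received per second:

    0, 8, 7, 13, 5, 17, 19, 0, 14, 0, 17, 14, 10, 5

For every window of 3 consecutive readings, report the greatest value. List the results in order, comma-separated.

0 8 7 → max 8
8 7 13 → max 13
7 13 5 → max 13
13 5 17 → max 17
5 17 19 → max 19
17 19 0 → max 19
19 0 14 → max 19
0 14 0 → max 14
14 0 17 → max 17
0 17 14 → max 17
17 14 10 → max 17
14 10 5 → max 14

8, 13, 13, 17, 19, 19, 19, 14, 17, 17, 17, 14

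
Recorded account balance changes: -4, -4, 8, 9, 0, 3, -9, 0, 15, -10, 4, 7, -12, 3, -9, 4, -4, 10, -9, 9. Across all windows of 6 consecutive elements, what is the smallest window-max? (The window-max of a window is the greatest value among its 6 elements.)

-4 -4 8 9 0 3 → max 9
-4 8 9 0 3 -9 → max 9
8 9 0 3 -9 0 → max 9
9 0 3 -9 0 15 → max 15
0 3 -9 0 15 -10 → max 15
3 -9 0 15 -10 4 → max 15
-9 0 15 -10 4 7 → max 15
0 15 -10 4 7 -12 → max 15
15 -10 4 7 -12 3 → max 15
-10 4 7 -12 3 -9 → max 7
4 7 -12 3 -9 4 → max 7
7 -12 3 -9 4 -4 → max 7
-12 3 -9 4 -4 10 → max 10
3 -9 4 -4 10 -9 → max 10
-9 4 -4 10 -9 9 → max 10
Smallest of these is 7.

7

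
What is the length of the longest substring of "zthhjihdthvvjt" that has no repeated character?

5

add z: [z] len 1
add t: [z, t] len 2
add h: [z, t, h] len 3
add h (repeat h, move left end past it): [h] len 1
add j: [h, j] len 2
add i: [h, j, i] len 3
add h (repeat h, move left end past it): [j, i, h] len 3
add d: [j, i, h, d] len 4
add t: [j, i, h, d, t] len 5
add h (repeat h, move left end past it): [d, t, h] len 3
add v: [d, t, h, v] len 4
add v (repeat v, move left end past it): [v] len 1
add j: [v, j] len 2
add t: [v, j, t] len 3
Longest all-distinct length: 5.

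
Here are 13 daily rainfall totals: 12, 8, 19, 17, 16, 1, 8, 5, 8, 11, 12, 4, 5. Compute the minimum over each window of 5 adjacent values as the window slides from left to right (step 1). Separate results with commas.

8, 1, 1, 1, 1, 1, 5, 4, 4

Sliding a size-5 window across the 13 values:
(12, 8, 19, 17, 16) → min 8
(8, 19, 17, 16, 1) → min 1
(19, 17, 16, 1, 8) → min 1
(17, 16, 1, 8, 5) → min 1
(16, 1, 8, 5, 8) → min 1
(1, 8, 5, 8, 11) → min 1
(8, 5, 8, 11, 12) → min 5
(5, 8, 11, 12, 4) → min 4
(8, 11, 12, 4, 5) → min 4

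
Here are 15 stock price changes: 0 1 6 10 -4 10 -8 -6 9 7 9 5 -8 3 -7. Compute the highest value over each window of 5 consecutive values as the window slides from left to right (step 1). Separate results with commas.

(0, 1, 6, 10, -4) → max 10
(1, 6, 10, -4, 10) → max 10
(6, 10, -4, 10, -8) → max 10
(10, -4, 10, -8, -6) → max 10
(-4, 10, -8, -6, 9) → max 10
(10, -8, -6, 9, 7) → max 10
(-8, -6, 9, 7, 9) → max 9
(-6, 9, 7, 9, 5) → max 9
(9, 7, 9, 5, -8) → max 9
(7, 9, 5, -8, 3) → max 9
(9, 5, -8, 3, -7) → max 9

10, 10, 10, 10, 10, 10, 9, 9, 9, 9, 9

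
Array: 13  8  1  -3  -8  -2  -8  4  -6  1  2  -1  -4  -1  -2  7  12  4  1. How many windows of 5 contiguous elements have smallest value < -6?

13 8 1 -3 -8 → min -8  < -6 ✓
8 1 -3 -8 -2 → min -8  < -6 ✓
1 -3 -8 -2 -8 → min -8  < -6 ✓
-3 -8 -2 -8 4 → min -8  < -6 ✓
-8 -2 -8 4 -6 → min -8  < -6 ✓
-2 -8 4 -6 1 → min -8  < -6 ✓
-8 4 -6 1 2 → min -8  < -6 ✓
4 -6 1 2 -1 → min -6
-6 1 2 -1 -4 → min -6
1 2 -1 -4 -1 → min -4
2 -1 -4 -1 -2 → min -4
-1 -4 -1 -2 7 → min -4
-4 -1 -2 7 12 → min -4
-1 -2 7 12 4 → min -2
-2 7 12 4 1 → min -2
7 windows satisfy the condition.

7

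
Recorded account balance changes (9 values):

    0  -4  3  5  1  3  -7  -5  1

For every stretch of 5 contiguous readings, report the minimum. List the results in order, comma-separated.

-4, -4, -7, -7, -7

Sliding a size-5 window across the 9 values:
(0, -4, 3, 5, 1) → min -4
(-4, 3, 5, 1, 3) → min -4
(3, 5, 1, 3, -7) → min -7
(5, 1, 3, -7, -5) → min -7
(1, 3, -7, -5, 1) → min -7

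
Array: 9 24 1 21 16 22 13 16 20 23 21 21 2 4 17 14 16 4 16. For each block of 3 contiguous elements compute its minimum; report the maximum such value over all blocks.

21

(9, 24, 1) → min 1
(24, 1, 21) → min 1
(1, 21, 16) → min 1
(21, 16, 22) → min 16
(16, 22, 13) → min 13
(22, 13, 16) → min 13
(13, 16, 20) → min 13
(16, 20, 23) → min 16
(20, 23, 21) → min 20
(23, 21, 21) → min 21
(21, 21, 2) → min 2
(21, 2, 4) → min 2
(2, 4, 17) → min 2
(4, 17, 14) → min 4
(17, 14, 16) → min 14
(14, 16, 4) → min 4
(16, 4, 16) → min 4
Maximum of these is 21.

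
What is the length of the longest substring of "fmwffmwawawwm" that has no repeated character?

4

add f: [f] len 1
add m: [f, m] len 2
add w: [f, m, w] len 3
add f (repeat f, move left end past it): [m, w, f] len 3
add f (repeat f, move left end past it): [f] len 1
add m: [f, m] len 2
add w: [f, m, w] len 3
add a: [f, m, w, a] len 4
add w (repeat w, move left end past it): [a, w] len 2
add a (repeat a, move left end past it): [w, a] len 2
add w (repeat w, move left end past it): [a, w] len 2
add w (repeat w, move left end past it): [w] len 1
add m: [w, m] len 2
Longest all-distinct length: 4.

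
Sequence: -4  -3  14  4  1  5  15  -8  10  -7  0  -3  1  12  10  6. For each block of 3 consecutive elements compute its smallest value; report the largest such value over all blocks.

6

Each size-3 window and its min:
[-4, -3, 14] → min -4
[-3, 14, 4] → min -3
[14, 4, 1] → min 1
[4, 1, 5] → min 1
[1, 5, 15] → min 1
[5, 15, -8] → min -8
[15, -8, 10] → min -8
[-8, 10, -7] → min -8
[10, -7, 0] → min -7
[-7, 0, -3] → min -7
[0, -3, 1] → min -3
[-3, 1, 12] → min -3
[1, 12, 10] → min 1
[12, 10, 6] → min 6
Largest of these is 6.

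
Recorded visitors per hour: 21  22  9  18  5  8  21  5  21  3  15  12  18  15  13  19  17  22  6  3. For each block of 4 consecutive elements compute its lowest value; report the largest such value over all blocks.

21 22 9 18 → min 9
22 9 18 5 → min 5
9 18 5 8 → min 5
18 5 8 21 → min 5
5 8 21 5 → min 5
8 21 5 21 → min 5
21 5 21 3 → min 3
5 21 3 15 → min 3
21 3 15 12 → min 3
3 15 12 18 → min 3
15 12 18 15 → min 12
12 18 15 13 → min 12
18 15 13 19 → min 13
15 13 19 17 → min 13
13 19 17 22 → min 13
19 17 22 6 → min 6
17 22 6 3 → min 3
Largest of these is 13.

13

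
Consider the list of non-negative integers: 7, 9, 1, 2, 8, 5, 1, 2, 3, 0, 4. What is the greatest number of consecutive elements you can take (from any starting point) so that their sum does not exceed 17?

6

Extend to the right; shrink from the left whenever the sum exceeds 17:
[7] sum 7 len 1
[7, 9] sum 16 len 2
[7, 9, 1] sum 17 len 3
[9, 1, 2] sum 12 len 3
[1, 2, 8] sum 11 len 3
[1, 2, 8, 5] sum 16 len 4
[1, 2, 8, 5, 1] sum 17 len 5
[8, 5, 1, 2] sum 16 len 4
[5, 1, 2, 3] sum 11 len 4
[5, 1, 2, 3, 0] sum 11 len 5
[5, 1, 2, 3, 0, 4] sum 15 len 6
Longest length seen: 6.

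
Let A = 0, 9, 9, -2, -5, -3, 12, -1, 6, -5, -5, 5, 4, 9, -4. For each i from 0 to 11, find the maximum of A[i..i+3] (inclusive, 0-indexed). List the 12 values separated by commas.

0 9 9 -2 → max 9
9 9 -2 -5 → max 9
9 -2 -5 -3 → max 9
-2 -5 -3 12 → max 12
-5 -3 12 -1 → max 12
-3 12 -1 6 → max 12
12 -1 6 -5 → max 12
-1 6 -5 -5 → max 6
6 -5 -5 5 → max 6
-5 -5 5 4 → max 5
-5 5 4 9 → max 9
5 4 9 -4 → max 9

9, 9, 9, 12, 12, 12, 12, 6, 6, 5, 9, 9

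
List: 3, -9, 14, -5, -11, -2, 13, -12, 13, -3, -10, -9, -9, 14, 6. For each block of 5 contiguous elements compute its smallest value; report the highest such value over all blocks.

-10

(3, -9, 14, -5, -11) → min -11
(-9, 14, -5, -11, -2) → min -11
(14, -5, -11, -2, 13) → min -11
(-5, -11, -2, 13, -12) → min -12
(-11, -2, 13, -12, 13) → min -12
(-2, 13, -12, 13, -3) → min -12
(13, -12, 13, -3, -10) → min -12
(-12, 13, -3, -10, -9) → min -12
(13, -3, -10, -9, -9) → min -10
(-3, -10, -9, -9, 14) → min -10
(-10, -9, -9, 14, 6) → min -10
Highest of these is -10.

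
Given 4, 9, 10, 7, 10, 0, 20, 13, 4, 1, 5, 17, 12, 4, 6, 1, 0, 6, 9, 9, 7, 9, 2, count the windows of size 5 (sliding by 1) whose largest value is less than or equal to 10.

8

[4, 9, 10, 7, 10] → max 10  ≤ 10 ✓
[9, 10, 7, 10, 0] → max 10  ≤ 10 ✓
[10, 7, 10, 0, 20] → max 20
[7, 10, 0, 20, 13] → max 20
[10, 0, 20, 13, 4] → max 20
[0, 20, 13, 4, 1] → max 20
[20, 13, 4, 1, 5] → max 20
[13, 4, 1, 5, 17] → max 17
[4, 1, 5, 17, 12] → max 17
[1, 5, 17, 12, 4] → max 17
[5, 17, 12, 4, 6] → max 17
[17, 12, 4, 6, 1] → max 17
[12, 4, 6, 1, 0] → max 12
[4, 6, 1, 0, 6] → max 6  ≤ 10 ✓
[6, 1, 0, 6, 9] → max 9  ≤ 10 ✓
[1, 0, 6, 9, 9] → max 9  ≤ 10 ✓
[0, 6, 9, 9, 7] → max 9  ≤ 10 ✓
[6, 9, 9, 7, 9] → max 9  ≤ 10 ✓
[9, 9, 7, 9, 2] → max 9  ≤ 10 ✓
8 windows satisfy the condition.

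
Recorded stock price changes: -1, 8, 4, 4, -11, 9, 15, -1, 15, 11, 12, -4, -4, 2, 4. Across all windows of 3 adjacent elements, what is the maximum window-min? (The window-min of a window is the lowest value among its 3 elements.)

11

-1 8 4 → min -1
8 4 4 → min 4
4 4 -11 → min -11
4 -11 9 → min -11
-11 9 15 → min -11
9 15 -1 → min -1
15 -1 15 → min -1
-1 15 11 → min -1
15 11 12 → min 11
11 12 -4 → min -4
12 -4 -4 → min -4
-4 -4 2 → min -4
-4 2 4 → min -4
Maximum of these is 11.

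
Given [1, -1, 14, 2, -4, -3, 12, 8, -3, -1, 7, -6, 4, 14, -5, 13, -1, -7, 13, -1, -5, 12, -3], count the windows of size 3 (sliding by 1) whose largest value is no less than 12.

(1, -1, 14) → max 14  ≥ 12 ✓
(-1, 14, 2) → max 14  ≥ 12 ✓
(14, 2, -4) → max 14  ≥ 12 ✓
(2, -4, -3) → max 2
(-4, -3, 12) → max 12  ≥ 12 ✓
(-3, 12, 8) → max 12  ≥ 12 ✓
(12, 8, -3) → max 12  ≥ 12 ✓
(8, -3, -1) → max 8
(-3, -1, 7) → max 7
(-1, 7, -6) → max 7
(7, -6, 4) → max 7
(-6, 4, 14) → max 14  ≥ 12 ✓
(4, 14, -5) → max 14  ≥ 12 ✓
(14, -5, 13) → max 14  ≥ 12 ✓
(-5, 13, -1) → max 13  ≥ 12 ✓
(13, -1, -7) → max 13  ≥ 12 ✓
(-1, -7, 13) → max 13  ≥ 12 ✓
(-7, 13, -1) → max 13  ≥ 12 ✓
(13, -1, -5) → max 13  ≥ 12 ✓
(-1, -5, 12) → max 12  ≥ 12 ✓
(-5, 12, -3) → max 12  ≥ 12 ✓
16 windows satisfy the condition.

16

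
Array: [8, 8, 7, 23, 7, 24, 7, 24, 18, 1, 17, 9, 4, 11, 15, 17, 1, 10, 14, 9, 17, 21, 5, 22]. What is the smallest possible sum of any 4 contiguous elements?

Window sums for each of the 21 positions:
[8, 8, 7, 23] → sum 46
[8, 7, 23, 7] → sum 45
[7, 23, 7, 24] → sum 61
[23, 7, 24, 7] → sum 61
[7, 24, 7, 24] → sum 62
[24, 7, 24, 18] → sum 73
[7, 24, 18, 1] → sum 50
[24, 18, 1, 17] → sum 60
[18, 1, 17, 9] → sum 45
[1, 17, 9, 4] → sum 31
[17, 9, 4, 11] → sum 41
[9, 4, 11, 15] → sum 39
[4, 11, 15, 17] → sum 47
[11, 15, 17, 1] → sum 44
[15, 17, 1, 10] → sum 43
[17, 1, 10, 14] → sum 42
[1, 10, 14, 9] → sum 34
[10, 14, 9, 17] → sum 50
[14, 9, 17, 21] → sum 61
[9, 17, 21, 5] → sum 52
[17, 21, 5, 22] → sum 65
Smallest of these is 31.

31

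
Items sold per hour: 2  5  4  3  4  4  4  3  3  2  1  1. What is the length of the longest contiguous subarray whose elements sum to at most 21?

Extend to the right; shrink from the left whenever the sum exceeds 21:
add 2: [2] sum 2, len 1
add 5: [2, 5] sum 7, len 2
add 4: [2, 5, 4] sum 11, len 3
add 3: [2, 5, 4, 3] sum 14, len 4
add 4: [2, 5, 4, 3, 4] sum 18, len 5
add 4: [5, 4, 3, 4, 4] sum 20, len 5
add 4: [4, 3, 4, 4, 4] sum 19, len 5
add 3: [3, 4, 4, 4, 3] sum 18, len 5
add 3: [3, 4, 4, 4, 3, 3] sum 21, len 6
add 2: [4, 4, 4, 3, 3, 2] sum 20, len 6
add 1: [4, 4, 4, 3, 3, 2, 1] sum 21, len 7
add 1: [4, 4, 3, 3, 2, 1, 1] sum 18, len 7
Longest length seen: 7.

7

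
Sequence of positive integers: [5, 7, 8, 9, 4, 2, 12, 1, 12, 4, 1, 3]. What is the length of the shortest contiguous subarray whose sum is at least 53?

8

add 5: running sum 5 < 53
add 7: running sum 12 < 53
add 8: running sum 20 < 53
add 9: running sum 29 < 53
add 4: running sum 33 < 53
add 2: running sum 35 < 53
add 12: running sum 47 < 53
add 1: running sum 48 < 53
end 8: [7, 8, 9, 4, 2, 12, 1, 12] sum 55, len 8
end 9: [7, 8, 9, 4, 2, 12, 1, 12, 4] sum 59, len 9
end 10: [8, 9, 4, 2, 12, 1, 12, 4, 1] sum 53, len 9
end 11: [8, 9, 4, 2, 12, 1, 12, 4, 1, 3] sum 56, len 10
Shortest qualifying length: 8.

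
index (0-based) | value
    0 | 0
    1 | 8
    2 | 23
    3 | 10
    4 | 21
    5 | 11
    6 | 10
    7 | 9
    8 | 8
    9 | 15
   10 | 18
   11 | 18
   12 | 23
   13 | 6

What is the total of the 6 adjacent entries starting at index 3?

Elements at indices 3..8: 10, 21, 11, 10, 9, 8
sum(10, 21, 11, 10, 9, 8) = 69

69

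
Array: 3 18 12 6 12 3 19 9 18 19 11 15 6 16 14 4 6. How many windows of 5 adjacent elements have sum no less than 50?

11

[3, 18, 12, 6, 12] → sum 51  ≥ 50 ✓
[18, 12, 6, 12, 3] → sum 51  ≥ 50 ✓
[12, 6, 12, 3, 19] → sum 52  ≥ 50 ✓
[6, 12, 3, 19, 9] → sum 49
[12, 3, 19, 9, 18] → sum 61  ≥ 50 ✓
[3, 19, 9, 18, 19] → sum 68  ≥ 50 ✓
[19, 9, 18, 19, 11] → sum 76  ≥ 50 ✓
[9, 18, 19, 11, 15] → sum 72  ≥ 50 ✓
[18, 19, 11, 15, 6] → sum 69  ≥ 50 ✓
[19, 11, 15, 6, 16] → sum 67  ≥ 50 ✓
[11, 15, 6, 16, 14] → sum 62  ≥ 50 ✓
[15, 6, 16, 14, 4] → sum 55  ≥ 50 ✓
[6, 16, 14, 4, 6] → sum 46
11 windows satisfy the condition.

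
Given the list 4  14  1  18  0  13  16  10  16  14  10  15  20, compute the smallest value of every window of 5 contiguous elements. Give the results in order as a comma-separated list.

Sliding a size-5 window across the 13 values:
4 14 1 18 0 → min 0
14 1 18 0 13 → min 0
1 18 0 13 16 → min 0
18 0 13 16 10 → min 0
0 13 16 10 16 → min 0
13 16 10 16 14 → min 10
16 10 16 14 10 → min 10
10 16 14 10 15 → min 10
16 14 10 15 20 → min 10

0, 0, 0, 0, 0, 10, 10, 10, 10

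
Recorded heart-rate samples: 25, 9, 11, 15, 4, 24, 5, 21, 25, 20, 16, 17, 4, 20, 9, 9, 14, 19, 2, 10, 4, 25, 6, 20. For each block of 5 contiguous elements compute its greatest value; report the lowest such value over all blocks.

25 9 11 15 4 → max 25
9 11 15 4 24 → max 24
11 15 4 24 5 → max 24
15 4 24 5 21 → max 24
4 24 5 21 25 → max 25
24 5 21 25 20 → max 25
5 21 25 20 16 → max 25
21 25 20 16 17 → max 25
25 20 16 17 4 → max 25
20 16 17 4 20 → max 20
16 17 4 20 9 → max 20
17 4 20 9 9 → max 20
4 20 9 9 14 → max 20
20 9 9 14 19 → max 20
9 9 14 19 2 → max 19
9 14 19 2 10 → max 19
14 19 2 10 4 → max 19
19 2 10 4 25 → max 25
2 10 4 25 6 → max 25
10 4 25 6 20 → max 25
Lowest of these is 19.

19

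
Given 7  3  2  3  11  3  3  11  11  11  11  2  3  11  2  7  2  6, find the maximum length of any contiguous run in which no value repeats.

4

add 7: [7] len 1
add 3: [7, 3] len 2
add 2: [7, 3, 2] len 3
add 3 (repeat 3, move left end past it): [2, 3] len 2
add 11: [2, 3, 11] len 3
add 3 (repeat 3, move left end past it): [11, 3] len 2
add 3 (repeat 3, move left end past it): [3] len 1
add 11: [3, 11] len 2
add 11 (repeat 11, move left end past it): [11] len 1
add 11 (repeat 11, move left end past it): [11] len 1
add 11 (repeat 11, move left end past it): [11] len 1
add 2: [11, 2] len 2
add 3: [11, 2, 3] len 3
add 11 (repeat 11, move left end past it): [2, 3, 11] len 3
add 2 (repeat 2, move left end past it): [3, 11, 2] len 3
add 7: [3, 11, 2, 7] len 4
add 2 (repeat 2, move left end past it): [7, 2] len 2
add 6: [7, 2, 6] len 3
Longest all-distinct length: 4.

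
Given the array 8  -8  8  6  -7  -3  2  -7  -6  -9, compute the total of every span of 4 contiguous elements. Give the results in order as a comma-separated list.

14, -1, 4, -2, -15, -14, -20

8 -8 8 6 → sum 14
-8 8 6 -7 → sum -1
8 6 -7 -3 → sum 4
6 -7 -3 2 → sum -2
-7 -3 2 -7 → sum -15
-3 2 -7 -6 → sum -14
2 -7 -6 -9 → sum -20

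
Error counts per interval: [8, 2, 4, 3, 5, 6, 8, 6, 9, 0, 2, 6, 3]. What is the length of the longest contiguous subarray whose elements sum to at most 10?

→ 8: sum 8, len 1
→ 2: sum 10, len 2
→ 4 (dropped 8): sum 6, len 2
→ 3: sum 9, len 3
→ 5 (dropped 2, 4): sum 8, len 2
→ 6 (dropped 3, 5): sum 6, len 1
→ 8 (dropped 6): sum 8, len 1
→ 6 (dropped 8): sum 6, len 1
→ 9 (dropped 6): sum 9, len 1
→ 0: sum 9, len 2
→ 2 (dropped 9): sum 2, len 2
→ 6: sum 8, len 3
→ 3 (dropped 0, 2): sum 9, len 2
Longest length seen: 3.

3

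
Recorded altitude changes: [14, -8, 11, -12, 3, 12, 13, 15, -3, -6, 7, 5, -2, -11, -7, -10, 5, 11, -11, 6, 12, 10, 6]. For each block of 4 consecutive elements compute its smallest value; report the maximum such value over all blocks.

6

Each size-4 window and its min:
[14, -8, 11, -12] → min -12
[-8, 11, -12, 3] → min -12
[11, -12, 3, 12] → min -12
[-12, 3, 12, 13] → min -12
[3, 12, 13, 15] → min 3
[12, 13, 15, -3] → min -3
[13, 15, -3, -6] → min -6
[15, -3, -6, 7] → min -6
[-3, -6, 7, 5] → min -6
[-6, 7, 5, -2] → min -6
[7, 5, -2, -11] → min -11
[5, -2, -11, -7] → min -11
[-2, -11, -7, -10] → min -11
[-11, -7, -10, 5] → min -11
[-7, -10, 5, 11] → min -10
[-10, 5, 11, -11] → min -11
[5, 11, -11, 6] → min -11
[11, -11, 6, 12] → min -11
[-11, 6, 12, 10] → min -11
[6, 12, 10, 6] → min 6
Maximum of these is 6.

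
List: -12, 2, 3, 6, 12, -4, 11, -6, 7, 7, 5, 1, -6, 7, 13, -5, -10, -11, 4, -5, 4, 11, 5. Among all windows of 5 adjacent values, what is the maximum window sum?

28

Each size-5 window and its sum:
-12 2 3 6 12 → sum 11
2 3 6 12 -4 → sum 19
3 6 12 -4 11 → sum 28
6 12 -4 11 -6 → sum 19
12 -4 11 -6 7 → sum 20
-4 11 -6 7 7 → sum 15
11 -6 7 7 5 → sum 24
-6 7 7 5 1 → sum 14
7 7 5 1 -6 → sum 14
7 5 1 -6 7 → sum 14
5 1 -6 7 13 → sum 20
1 -6 7 13 -5 → sum 10
-6 7 13 -5 -10 → sum -1
7 13 -5 -10 -11 → sum -6
13 -5 -10 -11 4 → sum -9
-5 -10 -11 4 -5 → sum -27
-10 -11 4 -5 4 → sum -18
-11 4 -5 4 11 → sum 3
4 -5 4 11 5 → sum 19
Maximum of these is 28.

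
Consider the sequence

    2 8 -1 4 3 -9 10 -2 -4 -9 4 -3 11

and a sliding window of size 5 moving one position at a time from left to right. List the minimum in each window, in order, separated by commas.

(2, 8, -1, 4, 3) → min -1
(8, -1, 4, 3, -9) → min -9
(-1, 4, 3, -9, 10) → min -9
(4, 3, -9, 10, -2) → min -9
(3, -9, 10, -2, -4) → min -9
(-9, 10, -2, -4, -9) → min -9
(10, -2, -4, -9, 4) → min -9
(-2, -4, -9, 4, -3) → min -9
(-4, -9, 4, -3, 11) → min -9

-1, -9, -9, -9, -9, -9, -9, -9, -9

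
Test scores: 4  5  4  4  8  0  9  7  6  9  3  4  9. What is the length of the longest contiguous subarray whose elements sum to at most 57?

10

[4] sum 4 len 1
[4, 5] sum 9 len 2
[4, 5, 4] sum 13 len 3
[4, 5, 4, 4] sum 17 len 4
[4, 5, 4, 4, 8] sum 25 len 5
[4, 5, 4, 4, 8, 0] sum 25 len 6
[4, 5, 4, 4, 8, 0, 9] sum 34 len 7
[4, 5, 4, 4, 8, 0, 9, 7] sum 41 len 8
[4, 5, 4, 4, 8, 0, 9, 7, 6] sum 47 len 9
[4, 5, 4, 4, 8, 0, 9, 7, 6, 9] sum 56 len 10
[5, 4, 4, 8, 0, 9, 7, 6, 9, 3] sum 55 len 10
[4, 4, 8, 0, 9, 7, 6, 9, 3, 4] sum 54 len 10
[8, 0, 9, 7, 6, 9, 3, 4, 9] sum 55 len 9
Longest length seen: 10.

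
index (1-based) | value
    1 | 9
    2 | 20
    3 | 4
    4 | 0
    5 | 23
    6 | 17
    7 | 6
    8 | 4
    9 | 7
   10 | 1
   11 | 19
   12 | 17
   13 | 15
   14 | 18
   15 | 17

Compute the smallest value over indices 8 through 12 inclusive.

Elements at indices 8..12: 4, 7, 1, 19, 17
min(4, 7, 1, 19, 17) = 1

1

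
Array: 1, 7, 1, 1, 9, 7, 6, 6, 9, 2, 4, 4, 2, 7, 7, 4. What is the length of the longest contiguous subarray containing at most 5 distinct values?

[1] 1 distinct, len 1
[1, 7] 2 distinct, len 2
[1, 7, 1] 2 distinct, len 3
[1, 7, 1, 1] 2 distinct, len 4
[1, 7, 1, 1, 9] 3 distinct, len 5
[1, 7, 1, 1, 9, 7] 3 distinct, len 6
[1, 7, 1, 1, 9, 7, 6] 4 distinct, len 7
[1, 7, 1, 1, 9, 7, 6, 6] 4 distinct, len 8
[1, 7, 1, 1, 9, 7, 6, 6, 9] 4 distinct, len 9
[1, 7, 1, 1, 9, 7, 6, 6, 9, 2] 5 distinct, len 10
[9, 7, 6, 6, 9, 2, 4] 5 distinct, len 7
[9, 7, 6, 6, 9, 2, 4, 4] 5 distinct, len 8
[9, 7, 6, 6, 9, 2, 4, 4, 2] 5 distinct, len 9
[9, 7, 6, 6, 9, 2, 4, 4, 2, 7] 5 distinct, len 10
[9, 7, 6, 6, 9, 2, 4, 4, 2, 7, 7] 5 distinct, len 11
[9, 7, 6, 6, 9, 2, 4, 4, 2, 7, 7, 4] 5 distinct, len 12
Longest length with ≤5 distinct: 12.

12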